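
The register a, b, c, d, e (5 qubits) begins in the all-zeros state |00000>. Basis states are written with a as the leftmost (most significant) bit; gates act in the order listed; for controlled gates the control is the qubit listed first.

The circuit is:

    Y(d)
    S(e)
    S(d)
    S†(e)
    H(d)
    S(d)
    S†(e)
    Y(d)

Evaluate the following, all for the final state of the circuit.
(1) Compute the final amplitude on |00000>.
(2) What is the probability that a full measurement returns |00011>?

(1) The amplitude on |00000> is sqrt(2)/2.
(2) Outcome |00011> occurs with probability 0.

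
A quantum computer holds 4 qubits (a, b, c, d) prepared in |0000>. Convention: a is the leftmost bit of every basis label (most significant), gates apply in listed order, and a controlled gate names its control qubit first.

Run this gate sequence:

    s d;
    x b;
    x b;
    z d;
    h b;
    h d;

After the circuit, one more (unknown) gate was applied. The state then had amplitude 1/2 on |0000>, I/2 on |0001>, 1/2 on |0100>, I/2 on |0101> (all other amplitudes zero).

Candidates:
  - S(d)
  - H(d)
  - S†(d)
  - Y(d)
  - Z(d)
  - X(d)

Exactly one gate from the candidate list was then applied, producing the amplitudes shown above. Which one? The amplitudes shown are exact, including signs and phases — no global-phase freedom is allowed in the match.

The applied gate was S(d). Key observation: the block from step 2 through step 3 cancels to the identity and can be dropped.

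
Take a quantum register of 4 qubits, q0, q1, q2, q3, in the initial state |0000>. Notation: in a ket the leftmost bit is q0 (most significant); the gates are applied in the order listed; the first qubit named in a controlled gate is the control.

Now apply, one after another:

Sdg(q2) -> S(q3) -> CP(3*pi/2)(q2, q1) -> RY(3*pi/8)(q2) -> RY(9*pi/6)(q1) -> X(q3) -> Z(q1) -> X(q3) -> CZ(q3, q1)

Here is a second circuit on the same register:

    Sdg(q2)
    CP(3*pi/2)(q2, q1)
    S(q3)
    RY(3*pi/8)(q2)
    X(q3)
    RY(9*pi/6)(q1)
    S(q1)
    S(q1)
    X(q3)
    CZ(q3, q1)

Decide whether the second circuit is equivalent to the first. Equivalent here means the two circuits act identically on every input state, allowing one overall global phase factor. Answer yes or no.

Yes: on every input state the two circuits agree up to one overall phase factor.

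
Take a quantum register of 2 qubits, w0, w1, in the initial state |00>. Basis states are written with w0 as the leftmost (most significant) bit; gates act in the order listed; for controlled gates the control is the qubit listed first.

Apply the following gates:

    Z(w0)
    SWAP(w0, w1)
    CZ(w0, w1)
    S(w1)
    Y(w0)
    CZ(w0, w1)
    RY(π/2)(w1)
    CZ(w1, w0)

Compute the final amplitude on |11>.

The amplitude on |11> is -sqrt(2)*I/2.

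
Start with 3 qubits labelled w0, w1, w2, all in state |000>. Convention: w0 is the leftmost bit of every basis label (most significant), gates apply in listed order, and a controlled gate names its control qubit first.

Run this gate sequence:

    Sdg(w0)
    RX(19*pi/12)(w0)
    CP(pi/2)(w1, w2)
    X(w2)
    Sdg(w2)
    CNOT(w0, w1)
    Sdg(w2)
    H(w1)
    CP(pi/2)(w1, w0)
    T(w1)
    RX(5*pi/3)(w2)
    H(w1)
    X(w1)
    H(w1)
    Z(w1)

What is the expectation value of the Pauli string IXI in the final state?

In the final state, IXI has expectation sqrt(2)/2. Key observation: the block from step 12 through step 15 cancels to the identity and can be dropped.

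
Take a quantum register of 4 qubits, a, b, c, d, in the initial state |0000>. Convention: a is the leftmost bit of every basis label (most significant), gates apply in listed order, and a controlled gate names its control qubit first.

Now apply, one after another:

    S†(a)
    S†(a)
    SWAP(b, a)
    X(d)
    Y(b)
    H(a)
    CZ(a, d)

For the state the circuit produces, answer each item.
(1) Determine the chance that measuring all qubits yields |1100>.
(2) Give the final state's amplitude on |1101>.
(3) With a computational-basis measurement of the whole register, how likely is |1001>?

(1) Outcome |1100> occurs with probability 0.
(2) |1101> carries amplitude -sqrt(2)*I/2 in the final state.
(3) Outcome |1001> occurs with probability 0.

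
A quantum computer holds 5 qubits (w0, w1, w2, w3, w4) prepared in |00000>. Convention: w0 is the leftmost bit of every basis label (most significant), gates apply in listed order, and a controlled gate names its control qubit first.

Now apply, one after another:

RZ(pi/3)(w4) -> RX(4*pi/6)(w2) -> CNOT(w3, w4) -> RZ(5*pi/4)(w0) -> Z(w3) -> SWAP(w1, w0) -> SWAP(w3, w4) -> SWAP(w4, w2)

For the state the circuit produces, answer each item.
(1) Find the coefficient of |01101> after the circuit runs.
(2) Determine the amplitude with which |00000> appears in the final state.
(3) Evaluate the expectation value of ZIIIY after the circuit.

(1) The amplitude on |01101> is 0.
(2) The amplitude on |00000> is -exp(5*I*pi/24)/2.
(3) In the final state, ZIIIY has expectation -sqrt(3)/2.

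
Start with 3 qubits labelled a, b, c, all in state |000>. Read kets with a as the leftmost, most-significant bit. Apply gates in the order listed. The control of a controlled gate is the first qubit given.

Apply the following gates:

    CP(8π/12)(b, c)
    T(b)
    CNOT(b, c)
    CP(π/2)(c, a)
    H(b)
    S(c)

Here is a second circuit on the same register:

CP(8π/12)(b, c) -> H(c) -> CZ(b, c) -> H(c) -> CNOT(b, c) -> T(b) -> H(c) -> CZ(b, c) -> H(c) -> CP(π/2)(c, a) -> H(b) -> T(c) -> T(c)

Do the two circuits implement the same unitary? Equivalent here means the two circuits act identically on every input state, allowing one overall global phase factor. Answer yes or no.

Yes — the two circuits implement the same unitary up to a global phase.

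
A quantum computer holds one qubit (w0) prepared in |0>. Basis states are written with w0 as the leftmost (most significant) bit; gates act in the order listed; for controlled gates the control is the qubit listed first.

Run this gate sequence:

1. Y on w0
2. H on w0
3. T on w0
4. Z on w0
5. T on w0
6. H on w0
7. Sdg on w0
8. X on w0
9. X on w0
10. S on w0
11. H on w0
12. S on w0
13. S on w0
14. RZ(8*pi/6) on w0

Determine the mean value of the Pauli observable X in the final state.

The observable X averages to -sqrt(3)/2. Key observation: gates 7-10 undo each other exactly, leaving only the rest of the circuit to track.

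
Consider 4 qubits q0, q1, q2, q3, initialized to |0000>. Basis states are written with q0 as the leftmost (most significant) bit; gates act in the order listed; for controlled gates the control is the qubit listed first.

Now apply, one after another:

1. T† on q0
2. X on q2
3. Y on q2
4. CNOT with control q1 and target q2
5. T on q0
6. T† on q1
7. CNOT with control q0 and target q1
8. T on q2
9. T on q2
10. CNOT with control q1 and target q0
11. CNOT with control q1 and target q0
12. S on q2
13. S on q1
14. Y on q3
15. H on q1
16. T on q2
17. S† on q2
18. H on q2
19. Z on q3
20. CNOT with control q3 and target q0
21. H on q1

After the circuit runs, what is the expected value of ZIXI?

In the final state, ZIXI has expectation -1. Key observation: steps 10-11 multiply out to the identity, so the circuit reduces to the remaining gates.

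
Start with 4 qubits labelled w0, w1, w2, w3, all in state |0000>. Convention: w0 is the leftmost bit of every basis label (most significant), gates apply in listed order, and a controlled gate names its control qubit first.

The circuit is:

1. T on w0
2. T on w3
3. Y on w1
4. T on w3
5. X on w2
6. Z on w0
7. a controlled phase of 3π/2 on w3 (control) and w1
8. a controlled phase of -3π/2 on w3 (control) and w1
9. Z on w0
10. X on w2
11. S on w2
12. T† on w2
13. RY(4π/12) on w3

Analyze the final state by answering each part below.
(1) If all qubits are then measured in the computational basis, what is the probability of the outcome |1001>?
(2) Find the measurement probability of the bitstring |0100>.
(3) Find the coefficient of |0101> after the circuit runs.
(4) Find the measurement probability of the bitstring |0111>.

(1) A full measurement returns |1001> with probability 0. Key observation: the block from step 5 through step 10 cancels to the identity and can be dropped.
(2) Outcome |0100> occurs with probability 3/4.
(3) The amplitude on |0101> is I/2.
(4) Outcome |0111> occurs with probability 0.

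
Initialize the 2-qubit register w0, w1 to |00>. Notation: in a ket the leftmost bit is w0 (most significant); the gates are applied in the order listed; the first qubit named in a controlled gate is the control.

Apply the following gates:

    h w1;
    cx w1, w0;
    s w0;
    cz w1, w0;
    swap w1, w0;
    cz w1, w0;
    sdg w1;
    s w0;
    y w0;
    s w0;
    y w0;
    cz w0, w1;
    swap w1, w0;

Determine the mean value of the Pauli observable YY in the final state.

The observable YY averages to 1.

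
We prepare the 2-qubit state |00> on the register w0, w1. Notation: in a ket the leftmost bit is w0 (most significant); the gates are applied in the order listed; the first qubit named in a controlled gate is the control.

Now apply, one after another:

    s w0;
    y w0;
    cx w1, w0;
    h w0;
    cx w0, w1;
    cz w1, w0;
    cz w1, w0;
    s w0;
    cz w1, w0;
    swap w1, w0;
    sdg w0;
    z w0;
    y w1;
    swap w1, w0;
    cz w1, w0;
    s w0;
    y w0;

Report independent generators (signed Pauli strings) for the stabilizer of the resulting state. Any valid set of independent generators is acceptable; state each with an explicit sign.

The final state is stabilized by the group generated by +XY, +ZZ; other independent generating sets are equally valid.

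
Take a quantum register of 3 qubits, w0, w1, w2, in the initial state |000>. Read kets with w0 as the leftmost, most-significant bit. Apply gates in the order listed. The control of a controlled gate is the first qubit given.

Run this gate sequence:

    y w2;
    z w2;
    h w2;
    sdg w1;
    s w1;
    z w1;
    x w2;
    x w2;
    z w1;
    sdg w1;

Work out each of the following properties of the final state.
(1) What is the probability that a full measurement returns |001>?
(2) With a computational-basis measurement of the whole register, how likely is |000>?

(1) A full measurement returns |001> with probability 1/2.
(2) The probability of measuring |000> is 1/2.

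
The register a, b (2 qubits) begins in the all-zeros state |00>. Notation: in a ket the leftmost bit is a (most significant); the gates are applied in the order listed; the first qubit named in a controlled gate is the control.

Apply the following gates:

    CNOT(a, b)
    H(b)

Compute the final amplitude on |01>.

The final state's coefficient on |01> equals sqrt(2)/2.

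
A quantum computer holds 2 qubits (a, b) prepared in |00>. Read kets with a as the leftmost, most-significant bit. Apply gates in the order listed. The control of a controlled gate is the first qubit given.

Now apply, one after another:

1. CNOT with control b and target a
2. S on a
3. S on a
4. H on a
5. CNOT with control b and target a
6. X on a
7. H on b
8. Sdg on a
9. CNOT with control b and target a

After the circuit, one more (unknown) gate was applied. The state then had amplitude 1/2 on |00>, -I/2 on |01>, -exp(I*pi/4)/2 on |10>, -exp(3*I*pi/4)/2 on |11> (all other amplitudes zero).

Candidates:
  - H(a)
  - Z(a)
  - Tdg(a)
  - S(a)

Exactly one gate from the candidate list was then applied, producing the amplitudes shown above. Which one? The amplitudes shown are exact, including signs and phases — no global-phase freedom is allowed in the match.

The applied gate was Tdg(a).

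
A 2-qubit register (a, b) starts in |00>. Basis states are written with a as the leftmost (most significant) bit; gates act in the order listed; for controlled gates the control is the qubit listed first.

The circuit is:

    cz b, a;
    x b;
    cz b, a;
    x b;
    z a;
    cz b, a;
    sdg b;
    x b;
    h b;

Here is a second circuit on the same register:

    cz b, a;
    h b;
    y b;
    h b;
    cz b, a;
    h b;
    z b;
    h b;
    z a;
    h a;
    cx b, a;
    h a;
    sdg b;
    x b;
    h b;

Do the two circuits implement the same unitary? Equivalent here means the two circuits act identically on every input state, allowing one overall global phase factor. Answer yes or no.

No — the two circuits implement different unitaries, even allowing a global phase.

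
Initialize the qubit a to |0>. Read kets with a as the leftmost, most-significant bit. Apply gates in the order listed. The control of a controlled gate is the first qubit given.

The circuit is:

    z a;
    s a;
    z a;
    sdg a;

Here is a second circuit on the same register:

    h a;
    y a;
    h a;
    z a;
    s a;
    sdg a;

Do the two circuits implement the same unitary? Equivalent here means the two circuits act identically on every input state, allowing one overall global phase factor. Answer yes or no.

No — the two circuits implement different unitaries, even allowing a global phase.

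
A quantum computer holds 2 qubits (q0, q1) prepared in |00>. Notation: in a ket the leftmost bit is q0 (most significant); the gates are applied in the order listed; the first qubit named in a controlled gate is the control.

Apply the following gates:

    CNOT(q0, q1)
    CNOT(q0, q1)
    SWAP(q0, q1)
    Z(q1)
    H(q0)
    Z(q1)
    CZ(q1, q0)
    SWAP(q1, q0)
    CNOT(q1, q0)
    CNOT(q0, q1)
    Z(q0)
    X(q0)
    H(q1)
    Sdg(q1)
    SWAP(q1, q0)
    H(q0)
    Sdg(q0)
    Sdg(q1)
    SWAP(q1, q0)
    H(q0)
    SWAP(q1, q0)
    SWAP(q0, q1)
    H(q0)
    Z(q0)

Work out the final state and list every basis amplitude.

After the circuit, the state carries amplitude sqrt(2)*(-1 + I)/4 on |00>, sqrt(2)*(-1 + I)/4 on |01>, sqrt(2)*(1 + I)/4 on |10>, sqrt(2)*(1 + I)/4 on |11>.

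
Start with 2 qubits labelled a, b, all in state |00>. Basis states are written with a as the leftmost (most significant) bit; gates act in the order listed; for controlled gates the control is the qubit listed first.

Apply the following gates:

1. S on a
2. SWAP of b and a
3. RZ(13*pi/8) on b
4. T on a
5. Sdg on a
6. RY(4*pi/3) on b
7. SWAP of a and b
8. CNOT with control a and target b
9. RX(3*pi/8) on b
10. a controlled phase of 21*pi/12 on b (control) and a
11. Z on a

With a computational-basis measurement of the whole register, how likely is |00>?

Outcome |00> occurs with probability sqrt(2 - sqrt(2))/16 + 1/8.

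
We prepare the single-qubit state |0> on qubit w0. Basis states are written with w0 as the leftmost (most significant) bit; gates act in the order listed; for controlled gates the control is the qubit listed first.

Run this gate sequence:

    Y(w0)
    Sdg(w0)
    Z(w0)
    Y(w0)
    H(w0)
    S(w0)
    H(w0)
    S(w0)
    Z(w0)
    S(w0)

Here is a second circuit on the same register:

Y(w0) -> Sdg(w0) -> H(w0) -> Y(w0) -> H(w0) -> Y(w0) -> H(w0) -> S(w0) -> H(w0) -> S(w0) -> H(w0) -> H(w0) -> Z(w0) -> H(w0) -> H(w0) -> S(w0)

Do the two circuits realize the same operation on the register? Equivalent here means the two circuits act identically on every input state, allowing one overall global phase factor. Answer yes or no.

No, they are not equivalent — no single phase factor reconciles the two unitaries.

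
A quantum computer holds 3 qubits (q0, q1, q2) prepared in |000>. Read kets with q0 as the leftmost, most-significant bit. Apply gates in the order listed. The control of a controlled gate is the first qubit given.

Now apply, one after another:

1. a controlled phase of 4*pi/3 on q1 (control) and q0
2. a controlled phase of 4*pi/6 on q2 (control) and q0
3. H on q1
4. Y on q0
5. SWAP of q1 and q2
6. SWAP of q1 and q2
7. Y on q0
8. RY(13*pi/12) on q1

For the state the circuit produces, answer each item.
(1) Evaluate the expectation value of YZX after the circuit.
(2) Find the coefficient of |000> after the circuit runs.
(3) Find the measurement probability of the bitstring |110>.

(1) In the final state, YZX has expectation 0. Key observation: steps 4-7 multiply out to the identity, so the circuit reduces to the remaining gates.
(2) |000> carries amplitude -sqrt(6*sqrt(2) + 12)/8 - sqrt(2*sqrt(2) + 4)/8 - sqrt(4 - 2*sqrt(2))/8 + sqrt(12 - 6*sqrt(2))/8 in the final state.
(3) A full measurement returns |110> with probability 0.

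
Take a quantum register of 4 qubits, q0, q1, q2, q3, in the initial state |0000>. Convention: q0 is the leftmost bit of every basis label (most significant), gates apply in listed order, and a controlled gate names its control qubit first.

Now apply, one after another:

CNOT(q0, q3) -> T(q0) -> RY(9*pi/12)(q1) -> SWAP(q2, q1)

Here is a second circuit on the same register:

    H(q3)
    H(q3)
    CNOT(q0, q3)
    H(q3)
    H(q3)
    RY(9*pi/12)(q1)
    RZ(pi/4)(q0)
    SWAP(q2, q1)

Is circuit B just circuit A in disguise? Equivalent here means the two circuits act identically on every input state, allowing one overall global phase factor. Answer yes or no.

Yes, they are equivalent — the unitaries differ by at most a global phase.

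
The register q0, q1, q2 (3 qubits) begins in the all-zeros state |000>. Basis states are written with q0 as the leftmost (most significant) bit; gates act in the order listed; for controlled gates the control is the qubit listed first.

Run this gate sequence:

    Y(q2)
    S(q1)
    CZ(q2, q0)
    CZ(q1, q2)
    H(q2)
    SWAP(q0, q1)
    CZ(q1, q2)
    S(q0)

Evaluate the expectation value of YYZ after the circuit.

In the final state, YYZ has expectation 0.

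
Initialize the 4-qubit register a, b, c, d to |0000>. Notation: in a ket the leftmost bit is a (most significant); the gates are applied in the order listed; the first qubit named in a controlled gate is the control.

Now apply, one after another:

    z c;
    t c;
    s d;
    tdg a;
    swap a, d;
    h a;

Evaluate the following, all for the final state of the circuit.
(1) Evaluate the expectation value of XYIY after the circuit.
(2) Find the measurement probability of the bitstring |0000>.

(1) The expectation value of XYIY is 0.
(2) The probability of measuring |0000> is 1/2.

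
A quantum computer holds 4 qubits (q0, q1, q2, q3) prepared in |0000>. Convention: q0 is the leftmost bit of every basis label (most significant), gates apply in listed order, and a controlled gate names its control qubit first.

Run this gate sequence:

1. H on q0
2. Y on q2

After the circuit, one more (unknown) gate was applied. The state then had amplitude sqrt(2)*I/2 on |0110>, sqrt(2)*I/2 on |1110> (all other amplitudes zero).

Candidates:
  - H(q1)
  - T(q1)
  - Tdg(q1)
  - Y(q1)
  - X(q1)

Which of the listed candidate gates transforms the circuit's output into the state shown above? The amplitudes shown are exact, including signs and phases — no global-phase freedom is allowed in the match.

The unique candidate consistent with the amplitudes is X(q1).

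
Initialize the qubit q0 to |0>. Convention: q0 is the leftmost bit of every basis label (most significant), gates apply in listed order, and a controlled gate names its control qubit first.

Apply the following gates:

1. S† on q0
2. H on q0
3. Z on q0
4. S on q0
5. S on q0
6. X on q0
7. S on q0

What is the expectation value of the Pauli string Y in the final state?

In the final state, Y has expectation 1.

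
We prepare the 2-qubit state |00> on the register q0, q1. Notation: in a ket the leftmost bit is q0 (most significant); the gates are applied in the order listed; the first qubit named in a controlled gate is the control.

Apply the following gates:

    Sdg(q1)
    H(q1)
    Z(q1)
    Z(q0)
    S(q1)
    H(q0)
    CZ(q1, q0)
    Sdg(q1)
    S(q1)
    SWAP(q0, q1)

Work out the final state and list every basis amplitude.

The resulting statevector has amplitude 1/2 on |00>, 1/2 on |01>, -I/2 on |10>, I/2 on |11>.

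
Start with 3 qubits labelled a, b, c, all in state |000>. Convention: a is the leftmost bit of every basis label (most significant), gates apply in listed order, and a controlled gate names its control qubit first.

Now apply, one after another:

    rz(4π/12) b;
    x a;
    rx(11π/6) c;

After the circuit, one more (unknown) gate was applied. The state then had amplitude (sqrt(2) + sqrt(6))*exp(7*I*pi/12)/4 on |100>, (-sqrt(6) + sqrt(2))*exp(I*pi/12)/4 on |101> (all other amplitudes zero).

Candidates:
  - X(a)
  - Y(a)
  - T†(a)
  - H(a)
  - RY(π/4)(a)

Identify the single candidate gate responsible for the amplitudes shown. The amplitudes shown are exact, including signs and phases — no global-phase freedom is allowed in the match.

The unique candidate consistent with the amplitudes is T†(a).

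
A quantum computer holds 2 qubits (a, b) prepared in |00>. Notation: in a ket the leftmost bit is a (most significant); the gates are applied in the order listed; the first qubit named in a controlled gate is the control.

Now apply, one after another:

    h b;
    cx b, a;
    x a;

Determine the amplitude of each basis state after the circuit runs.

The final amplitudes are 0 on |00>, sqrt(2)/2 on |01>, sqrt(2)/2 on |10>, 0 on |11>.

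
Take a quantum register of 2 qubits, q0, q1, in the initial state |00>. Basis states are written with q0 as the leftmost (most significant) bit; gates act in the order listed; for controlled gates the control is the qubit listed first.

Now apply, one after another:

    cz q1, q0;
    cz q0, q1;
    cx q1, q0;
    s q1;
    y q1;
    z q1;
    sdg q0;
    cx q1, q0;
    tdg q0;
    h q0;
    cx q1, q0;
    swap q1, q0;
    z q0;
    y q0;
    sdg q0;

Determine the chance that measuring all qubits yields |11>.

Outcome |11> occurs with probability 0.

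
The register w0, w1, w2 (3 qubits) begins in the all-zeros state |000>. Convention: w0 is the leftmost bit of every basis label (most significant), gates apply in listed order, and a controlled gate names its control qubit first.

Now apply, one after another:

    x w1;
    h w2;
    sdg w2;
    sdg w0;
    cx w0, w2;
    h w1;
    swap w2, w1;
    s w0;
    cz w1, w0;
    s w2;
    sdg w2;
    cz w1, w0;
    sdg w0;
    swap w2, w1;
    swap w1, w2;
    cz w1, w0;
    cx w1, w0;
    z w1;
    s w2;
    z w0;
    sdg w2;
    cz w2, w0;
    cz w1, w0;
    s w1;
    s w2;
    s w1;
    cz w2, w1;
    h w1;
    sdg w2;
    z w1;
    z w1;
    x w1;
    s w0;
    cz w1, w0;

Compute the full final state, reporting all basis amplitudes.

After the circuit, the state carries amplitude sqrt(2)/4 on |000>, -sqrt(2)/4 on |001>, sqrt(2)/4 on |010>, -sqrt(2)/4 on |011>, -sqrt(2)/4 on |100>, sqrt(2)/4 on |101>, -sqrt(2)/4 on |110>, sqrt(2)/4 on |111>. Key observation: gates 7-14 undo each other exactly, leaving only the rest of the circuit to track.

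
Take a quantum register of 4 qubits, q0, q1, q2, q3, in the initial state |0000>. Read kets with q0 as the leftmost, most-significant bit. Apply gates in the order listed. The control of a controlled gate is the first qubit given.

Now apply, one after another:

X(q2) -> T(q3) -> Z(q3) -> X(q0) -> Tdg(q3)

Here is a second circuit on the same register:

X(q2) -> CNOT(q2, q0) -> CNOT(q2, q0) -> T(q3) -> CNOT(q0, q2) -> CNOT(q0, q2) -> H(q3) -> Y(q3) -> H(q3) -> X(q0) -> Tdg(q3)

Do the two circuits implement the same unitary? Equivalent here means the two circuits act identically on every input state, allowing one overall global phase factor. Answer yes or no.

No, they are not equivalent — no single phase factor reconciles the two unitaries.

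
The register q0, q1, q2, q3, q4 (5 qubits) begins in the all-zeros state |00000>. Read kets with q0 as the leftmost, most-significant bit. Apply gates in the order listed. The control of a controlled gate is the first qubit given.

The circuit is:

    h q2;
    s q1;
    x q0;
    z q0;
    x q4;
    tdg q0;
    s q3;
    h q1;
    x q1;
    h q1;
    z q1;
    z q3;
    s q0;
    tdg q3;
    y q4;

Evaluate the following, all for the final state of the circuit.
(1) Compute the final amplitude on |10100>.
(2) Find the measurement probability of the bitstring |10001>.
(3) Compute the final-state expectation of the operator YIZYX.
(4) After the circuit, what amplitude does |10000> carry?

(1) The amplitude on |10100> is sqrt(2)*exp(3*I*pi/4)/2. Key observation: steps 8-11 multiply out to the identity, so the circuit reduces to the remaining gates.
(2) A full measurement returns |10001> with probability 0.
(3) In the final state, YIZYX has expectation 0.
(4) The final state's coefficient on |10000> equals sqrt(2)*exp(3*I*pi/4)/2.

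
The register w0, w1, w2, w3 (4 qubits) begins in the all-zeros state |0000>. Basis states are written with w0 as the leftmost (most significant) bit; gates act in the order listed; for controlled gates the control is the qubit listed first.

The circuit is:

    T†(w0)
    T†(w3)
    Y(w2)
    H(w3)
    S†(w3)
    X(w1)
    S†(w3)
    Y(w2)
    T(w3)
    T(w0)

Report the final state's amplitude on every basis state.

The final amplitudes are sqrt(2)/2 on |0100>, -sqrt(2)*exp(I*pi/4)/2 on |0101>, and 0 on every other basis state.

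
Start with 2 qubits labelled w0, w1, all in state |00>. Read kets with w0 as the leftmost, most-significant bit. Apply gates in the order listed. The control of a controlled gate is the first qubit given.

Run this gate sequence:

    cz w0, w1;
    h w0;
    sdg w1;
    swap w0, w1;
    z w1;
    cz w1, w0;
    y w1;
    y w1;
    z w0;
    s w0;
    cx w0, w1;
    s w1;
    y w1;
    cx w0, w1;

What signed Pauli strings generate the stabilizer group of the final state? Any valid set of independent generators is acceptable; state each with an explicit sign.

The final state is stabilized by the group generated by -IY, +ZI; other independent generating sets are equally valid.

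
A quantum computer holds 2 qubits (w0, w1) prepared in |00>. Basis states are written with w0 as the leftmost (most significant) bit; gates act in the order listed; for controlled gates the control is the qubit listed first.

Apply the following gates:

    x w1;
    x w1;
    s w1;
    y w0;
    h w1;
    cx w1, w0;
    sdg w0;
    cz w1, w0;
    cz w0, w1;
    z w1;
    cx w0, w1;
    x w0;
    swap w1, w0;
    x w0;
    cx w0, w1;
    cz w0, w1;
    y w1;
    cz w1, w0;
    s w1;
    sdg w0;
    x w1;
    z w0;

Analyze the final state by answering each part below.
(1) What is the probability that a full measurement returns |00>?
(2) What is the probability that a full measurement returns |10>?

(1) A full measurement returns |00> with probability 1/2.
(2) A full measurement returns |10> with probability 0.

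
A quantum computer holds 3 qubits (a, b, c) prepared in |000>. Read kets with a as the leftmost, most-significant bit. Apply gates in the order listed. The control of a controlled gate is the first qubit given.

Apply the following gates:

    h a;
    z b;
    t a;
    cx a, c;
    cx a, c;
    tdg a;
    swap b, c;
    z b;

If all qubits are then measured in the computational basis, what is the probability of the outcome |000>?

The probability of measuring |000> is 1/2.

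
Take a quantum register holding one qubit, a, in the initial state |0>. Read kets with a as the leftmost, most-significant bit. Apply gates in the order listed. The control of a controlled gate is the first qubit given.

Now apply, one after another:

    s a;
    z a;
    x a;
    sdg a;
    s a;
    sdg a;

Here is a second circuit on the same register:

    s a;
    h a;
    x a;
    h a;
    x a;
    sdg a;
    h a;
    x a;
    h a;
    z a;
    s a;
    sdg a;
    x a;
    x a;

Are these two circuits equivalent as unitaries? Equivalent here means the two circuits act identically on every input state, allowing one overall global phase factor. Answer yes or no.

Yes, they are equivalent — the unitaries differ by at most a global phase.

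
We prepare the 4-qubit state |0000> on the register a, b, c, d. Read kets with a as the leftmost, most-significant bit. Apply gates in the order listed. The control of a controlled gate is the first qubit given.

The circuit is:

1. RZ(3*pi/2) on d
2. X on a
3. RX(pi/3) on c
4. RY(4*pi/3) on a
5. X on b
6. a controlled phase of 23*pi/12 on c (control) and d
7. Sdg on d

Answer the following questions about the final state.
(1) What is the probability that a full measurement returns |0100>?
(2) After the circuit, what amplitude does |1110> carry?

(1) The probability of measuring |0100> is 9/16.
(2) The final state's coefficient on |1110> equals -exp(3*I*pi/4)/4.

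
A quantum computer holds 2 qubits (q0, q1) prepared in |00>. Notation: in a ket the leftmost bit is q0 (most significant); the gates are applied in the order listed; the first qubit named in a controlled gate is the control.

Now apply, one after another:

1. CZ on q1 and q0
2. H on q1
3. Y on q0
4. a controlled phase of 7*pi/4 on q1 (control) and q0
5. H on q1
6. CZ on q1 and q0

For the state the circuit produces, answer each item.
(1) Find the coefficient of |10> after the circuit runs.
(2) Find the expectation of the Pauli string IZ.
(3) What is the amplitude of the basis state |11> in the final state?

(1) |10> carries amplitude exp(I*pi/4)/2 + I/2 in the final state.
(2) The observable IZ averages to sqrt(2)/2.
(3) The amplitude on |11> is -I/2 + exp(I*pi/4)/2.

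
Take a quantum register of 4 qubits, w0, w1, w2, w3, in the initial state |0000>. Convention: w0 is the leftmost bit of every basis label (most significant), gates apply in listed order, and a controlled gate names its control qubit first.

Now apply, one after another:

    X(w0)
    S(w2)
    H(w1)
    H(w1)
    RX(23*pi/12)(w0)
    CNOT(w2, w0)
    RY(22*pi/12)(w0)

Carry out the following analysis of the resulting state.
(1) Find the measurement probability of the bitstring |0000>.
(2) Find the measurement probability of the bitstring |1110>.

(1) Outcome |0000> occurs with probability -3*sqrt(2)/16 - sqrt(6)/16 + 1/2. Key observation: steps 3-4 multiply out to the identity, so the circuit reduces to the remaining gates.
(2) A full measurement returns |1110> with probability 0.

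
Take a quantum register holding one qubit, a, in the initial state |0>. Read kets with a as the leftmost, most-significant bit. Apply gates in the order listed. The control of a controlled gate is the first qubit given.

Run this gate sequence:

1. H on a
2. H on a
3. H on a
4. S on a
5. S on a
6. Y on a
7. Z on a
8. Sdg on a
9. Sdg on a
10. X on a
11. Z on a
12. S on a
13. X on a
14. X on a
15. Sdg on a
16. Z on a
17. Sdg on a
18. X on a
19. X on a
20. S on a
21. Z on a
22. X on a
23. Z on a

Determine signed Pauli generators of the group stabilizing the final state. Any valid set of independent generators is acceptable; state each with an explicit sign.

The stabilizer group can be generated by +X, among other valid generating sets. Key observation: steps 11-16 multiply out to the identity, so the circuit reduces to the remaining gates.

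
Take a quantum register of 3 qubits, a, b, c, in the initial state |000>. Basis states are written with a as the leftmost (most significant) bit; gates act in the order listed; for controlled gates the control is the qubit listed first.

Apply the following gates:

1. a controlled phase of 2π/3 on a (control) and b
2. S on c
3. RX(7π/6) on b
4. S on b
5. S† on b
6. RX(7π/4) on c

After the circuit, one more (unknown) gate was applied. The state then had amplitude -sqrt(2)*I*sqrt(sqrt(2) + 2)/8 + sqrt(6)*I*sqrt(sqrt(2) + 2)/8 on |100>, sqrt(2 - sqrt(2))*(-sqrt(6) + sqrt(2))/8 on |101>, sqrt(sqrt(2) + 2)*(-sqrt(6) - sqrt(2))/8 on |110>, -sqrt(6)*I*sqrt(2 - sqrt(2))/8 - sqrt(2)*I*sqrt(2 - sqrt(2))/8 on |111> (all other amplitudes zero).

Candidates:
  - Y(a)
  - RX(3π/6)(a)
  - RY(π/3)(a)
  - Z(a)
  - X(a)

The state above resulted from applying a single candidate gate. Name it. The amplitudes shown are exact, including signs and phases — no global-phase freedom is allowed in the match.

The applied gate was Y(a). Key observation: the block from step 4 through step 5 cancels to the identity and can be dropped.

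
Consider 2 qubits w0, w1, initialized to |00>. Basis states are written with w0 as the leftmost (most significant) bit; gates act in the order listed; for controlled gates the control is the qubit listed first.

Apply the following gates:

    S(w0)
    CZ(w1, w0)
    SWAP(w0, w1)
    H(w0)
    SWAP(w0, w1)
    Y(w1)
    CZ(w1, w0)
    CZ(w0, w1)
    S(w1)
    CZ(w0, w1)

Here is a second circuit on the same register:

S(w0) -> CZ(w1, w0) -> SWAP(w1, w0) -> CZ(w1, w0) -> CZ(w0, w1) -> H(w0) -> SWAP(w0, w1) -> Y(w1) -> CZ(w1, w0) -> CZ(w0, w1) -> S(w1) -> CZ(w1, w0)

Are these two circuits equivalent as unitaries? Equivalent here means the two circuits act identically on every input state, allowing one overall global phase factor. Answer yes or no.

Yes — the two circuits implement the same unitary up to a global phase.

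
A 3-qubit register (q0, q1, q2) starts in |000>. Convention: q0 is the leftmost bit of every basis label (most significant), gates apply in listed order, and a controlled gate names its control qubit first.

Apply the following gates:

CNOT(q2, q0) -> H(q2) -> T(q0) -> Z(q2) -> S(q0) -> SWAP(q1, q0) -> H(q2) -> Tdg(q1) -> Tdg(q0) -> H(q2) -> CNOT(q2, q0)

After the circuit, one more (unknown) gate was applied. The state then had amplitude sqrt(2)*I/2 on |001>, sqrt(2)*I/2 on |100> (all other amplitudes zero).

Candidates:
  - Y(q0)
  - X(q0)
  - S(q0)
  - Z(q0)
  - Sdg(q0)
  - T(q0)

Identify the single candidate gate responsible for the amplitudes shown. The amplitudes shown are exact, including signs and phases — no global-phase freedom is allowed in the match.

It was Y(q0) that produced the state shown.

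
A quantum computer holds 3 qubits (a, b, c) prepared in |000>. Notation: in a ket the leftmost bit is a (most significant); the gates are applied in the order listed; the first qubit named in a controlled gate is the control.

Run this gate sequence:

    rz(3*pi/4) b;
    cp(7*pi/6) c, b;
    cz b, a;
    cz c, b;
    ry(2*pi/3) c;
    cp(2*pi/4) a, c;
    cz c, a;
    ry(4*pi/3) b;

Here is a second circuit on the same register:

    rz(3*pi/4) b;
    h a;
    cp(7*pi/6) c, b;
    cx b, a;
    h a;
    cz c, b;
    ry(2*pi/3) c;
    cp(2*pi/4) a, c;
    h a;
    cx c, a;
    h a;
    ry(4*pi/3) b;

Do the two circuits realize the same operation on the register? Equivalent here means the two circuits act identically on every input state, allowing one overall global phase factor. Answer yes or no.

Yes, they are equivalent — the unitaries differ by at most a global phase.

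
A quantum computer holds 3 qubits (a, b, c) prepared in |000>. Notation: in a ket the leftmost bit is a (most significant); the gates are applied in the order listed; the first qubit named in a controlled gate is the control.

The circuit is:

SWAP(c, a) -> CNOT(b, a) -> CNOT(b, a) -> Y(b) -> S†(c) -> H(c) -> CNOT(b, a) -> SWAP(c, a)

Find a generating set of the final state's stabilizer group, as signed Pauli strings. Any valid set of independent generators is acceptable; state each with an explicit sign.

The stabilizer group can be generated by +XII, -IZI, -IIZ, among other valid generating sets.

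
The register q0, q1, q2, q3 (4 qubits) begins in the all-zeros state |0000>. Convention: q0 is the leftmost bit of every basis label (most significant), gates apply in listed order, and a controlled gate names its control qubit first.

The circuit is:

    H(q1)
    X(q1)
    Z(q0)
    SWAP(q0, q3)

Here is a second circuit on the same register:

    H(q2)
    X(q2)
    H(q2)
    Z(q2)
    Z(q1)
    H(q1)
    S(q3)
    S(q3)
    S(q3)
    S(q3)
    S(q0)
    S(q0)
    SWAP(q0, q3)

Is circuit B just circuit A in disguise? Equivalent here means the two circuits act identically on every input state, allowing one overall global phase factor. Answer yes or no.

Yes, they are equivalent — the unitaries differ by at most a global phase.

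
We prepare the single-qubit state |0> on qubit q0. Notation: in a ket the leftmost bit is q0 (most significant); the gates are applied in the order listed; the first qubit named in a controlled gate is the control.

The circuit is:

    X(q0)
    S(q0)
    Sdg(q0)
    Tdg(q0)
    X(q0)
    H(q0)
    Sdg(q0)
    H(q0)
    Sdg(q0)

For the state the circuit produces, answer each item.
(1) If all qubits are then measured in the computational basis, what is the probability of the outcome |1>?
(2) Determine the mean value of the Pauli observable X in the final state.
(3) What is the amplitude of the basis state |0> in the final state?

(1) Outcome |1> occurs with probability 1/2.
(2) The expectation value of X is 1.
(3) |0> carries amplitude (-1 + I)*exp(3*I*pi/4)/2 in the final state.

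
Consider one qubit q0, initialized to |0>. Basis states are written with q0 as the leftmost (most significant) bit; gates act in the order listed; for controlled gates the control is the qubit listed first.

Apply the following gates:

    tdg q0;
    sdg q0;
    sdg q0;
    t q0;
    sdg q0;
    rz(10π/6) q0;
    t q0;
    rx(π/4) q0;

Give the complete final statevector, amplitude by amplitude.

After the circuit, the state carries amplitude -sqrt(sqrt(2) + 2)*exp(I*pi/6)/2 on |0>, sqrt(2 - sqrt(2))*exp(2*I*pi/3)/2 on |1>.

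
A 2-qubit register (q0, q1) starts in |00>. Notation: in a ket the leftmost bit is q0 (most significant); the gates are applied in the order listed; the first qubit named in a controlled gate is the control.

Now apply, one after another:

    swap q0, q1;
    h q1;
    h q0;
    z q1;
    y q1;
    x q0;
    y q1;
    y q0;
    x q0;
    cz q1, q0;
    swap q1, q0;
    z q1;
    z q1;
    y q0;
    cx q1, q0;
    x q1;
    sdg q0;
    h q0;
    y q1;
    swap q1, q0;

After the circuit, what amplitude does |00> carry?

The final state's coefficient on |00> equals sqrt(2)*(1 + I)/4.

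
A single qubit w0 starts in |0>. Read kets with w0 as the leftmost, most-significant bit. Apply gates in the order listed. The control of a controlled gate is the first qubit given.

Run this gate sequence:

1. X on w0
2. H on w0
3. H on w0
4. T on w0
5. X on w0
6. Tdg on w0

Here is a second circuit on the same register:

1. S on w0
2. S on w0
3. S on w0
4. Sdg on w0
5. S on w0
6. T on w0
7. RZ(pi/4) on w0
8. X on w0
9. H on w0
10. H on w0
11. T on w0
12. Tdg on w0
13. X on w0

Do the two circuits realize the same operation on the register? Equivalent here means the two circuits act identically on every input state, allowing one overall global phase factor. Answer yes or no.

No: there is an input state on which the two circuits produce genuinely different outputs (not merely differing by a phase).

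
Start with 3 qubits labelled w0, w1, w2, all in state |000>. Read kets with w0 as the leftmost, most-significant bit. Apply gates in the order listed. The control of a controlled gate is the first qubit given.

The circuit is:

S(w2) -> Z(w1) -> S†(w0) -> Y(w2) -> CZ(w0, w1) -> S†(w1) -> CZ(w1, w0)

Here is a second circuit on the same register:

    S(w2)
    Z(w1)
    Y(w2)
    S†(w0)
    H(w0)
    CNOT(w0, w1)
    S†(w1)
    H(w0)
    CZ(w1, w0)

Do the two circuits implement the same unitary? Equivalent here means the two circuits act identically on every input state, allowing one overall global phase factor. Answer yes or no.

No: there is an input state on which the two circuits produce genuinely different outputs (not merely differing by a phase).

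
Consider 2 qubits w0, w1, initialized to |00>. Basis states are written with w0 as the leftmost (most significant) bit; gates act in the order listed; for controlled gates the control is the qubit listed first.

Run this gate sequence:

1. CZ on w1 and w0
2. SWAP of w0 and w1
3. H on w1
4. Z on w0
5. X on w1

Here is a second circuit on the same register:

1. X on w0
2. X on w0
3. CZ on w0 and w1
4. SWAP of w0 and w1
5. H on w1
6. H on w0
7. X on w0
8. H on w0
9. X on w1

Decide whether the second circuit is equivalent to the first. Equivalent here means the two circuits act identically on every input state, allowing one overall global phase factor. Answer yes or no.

Yes — the two circuits implement the same unitary up to a global phase.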